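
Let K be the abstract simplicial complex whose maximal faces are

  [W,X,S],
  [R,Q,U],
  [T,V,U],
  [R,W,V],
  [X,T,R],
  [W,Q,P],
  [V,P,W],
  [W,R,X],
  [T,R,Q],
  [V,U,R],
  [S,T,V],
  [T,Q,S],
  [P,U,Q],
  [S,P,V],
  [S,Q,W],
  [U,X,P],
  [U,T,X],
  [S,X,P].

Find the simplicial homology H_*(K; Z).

H_0 = Z,  H_1 = Z ⊕ Z/2,  H_2 = 0.

We work with the vertex ordering P < Q < R < S < T < U < V < W < X. The simplices of K, each written with vertices in increasing order, are:

  0-simplices (9): P, Q, R, S, T, U, V, W, X
  1-simplices (27): PQ, PS, PU, PV, PW, PX, QR, QS, QT, QU, QW, RT, RU, RV, RW, RX, ST, SV, SW, SX, TU, TV, TX, UV, UX, VW, WX
  2-simplices (18): PQU, PQW, PSV, PSX, PUX, PVW, QRT, QRU, QST, QSW, RTX, RUV, RVW, RWX, STV, SWX, TUV, TUX

Hence C_0 ≅ Z^9, C_1 ≅ Z^27, C_2 ≅ Z^18.

The boundary map ∂_1: C_1 → C_0 maps an edge to its endpoints' difference, ∂[p,q] = q − p. For instance
  ∂ST = T − S.
The 9×27 boundary matrix has rank 8 and Smith normal form diag(1,1,1,1,1,1,1,1).

Boundary ∂_2: C_2 → C_1 maps a triangle to the signed sum of its edges. For instance
  ∂PSX = SX − PX + PS,
  ∂RUV = UV − RV + RU.
This gives a 27×18 integer matrix of rank 18; reducing to Smith normal form yields diagonal entries (1,1,1,1,1,1,1,1,1,1,1,1,1,1,1,1,1,2).

Computing H_k = (kernel of ∂_k) / (image of ∂_{k+1}):

  H_0: rank C_0 − rank ∂_1 = 9 − 8 = 1, and the invariant factors of ∂_1 are all 1, so H_0 ≅ Z.
  H_1: rank ker ∂_1 − rank ∂_2 = (27 − 8) − 18 = 1, and ∂_2 has invariant factor 2 > 1, so H_1 ≅ Z ⊕ Z/2.
  H_2: rank ker ∂_2 − rank ∂_3 = (18 − 18) − 0 = 0, and there is no ∂_3, so H_2 ≅ 0.

As a check, the Euler characteristic is 9 − 27 + 18 = 0, which agrees with 1 − 1 + 0 = 0.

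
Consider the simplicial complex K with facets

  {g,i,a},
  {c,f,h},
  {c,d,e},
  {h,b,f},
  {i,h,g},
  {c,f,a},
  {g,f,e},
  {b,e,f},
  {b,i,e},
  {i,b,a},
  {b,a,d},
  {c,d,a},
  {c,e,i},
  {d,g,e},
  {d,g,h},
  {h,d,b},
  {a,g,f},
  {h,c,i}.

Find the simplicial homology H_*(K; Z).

H_0 = Z,  H_1 = Z^2,  H_2 = Z.

We work with the vertex ordering a < b < c < d < e < f < g < h < i. The simplices of K, each written with vertices in increasing order, are:

  0-simplices (9): a, b, c, d, e, f, g, h, i
  1-simplices (27): ab, ac, ad, af, ag, ai, bd, be, bf, bh, bi, cd, ce, cf, ch, ci, de, dg, dh, ef, eg, ei, fg, fh, gh, gi, hi
  2-simplices (18): abd, abi, acd, acf, afg, agi, bdh, bef, bei, bfh, cde, cei, cfh, chi, deg, dgh, efg, ghi

so the chain groups are C_0 ≅ Z^9, C_1 ≅ Z^27, C_2 ≅ Z^18.

Boundary ∂_1: C_1 → C_0 sends each edge [p,q] (with p < q) to q − p.
The 9×27 boundary matrix has rank 8 and Smith normal form diag(1,1,1,1,1,1,1,1).

∂_2: C_2 → C_1 sends each 2-simplex [p,q,r] to [q,r] − [p,r] + [p,q]. For instance
  ∂agi = gi − ai + ag,
  ∂bdh = dh − bh + bd.
As a 27×18 matrix over Z this has rank 17, with invariant factors (1,1,1,1,1,1,1,1,1,1,1,1,1,1,1,1,1).

Reading off H_k = ker ∂_k / im ∂_{k+1}:

  H_0: rank C_0 − rank ∂_1 = 9 − 8 = 1, and the invariant factors of ∂_1 are all 1, so H_0 = Z.
  H_1: rank ker ∂_1 − rank ∂_2 = (27 − 8) − 17 = 2, and the invariant factors of ∂_2 are all 1, so H_1 = Z^2.
  H_2: rank ker ∂_2 − rank ∂_3 = (18 − 17) − 0 = 1, and there is no ∂_3, so H_2 = Z.

As a check, the Euler characteristic is 9 − 27 + 18 = 0, which agrees with 1 − 2 + 1 = 0.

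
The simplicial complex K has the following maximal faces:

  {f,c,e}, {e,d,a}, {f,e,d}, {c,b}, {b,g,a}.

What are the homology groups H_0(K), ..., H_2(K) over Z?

H_0 ≅ Z,  H_1 ≅ Z,  H_2 = 0.

We work with the vertex ordering a < b < c < d < e < f < g. The simplices of K, each written with vertices in increasing order, are:

  0-simplices (7): a, b, c, d, e, f, g
  1-simplices (11): ab, ad, ae, ag, bc, bg, ce, cf, de, df, ef
  2-simplices (4): abg, ade, cef, def

giving chain groups C_0 ≅ Z^7, C_1 ≅ Z^11, C_2 ≅ Z^4.

∂_1: C_1 → C_0 is given by ∂[p,q] = [q] − [p]. For instance
  ∂de = e − d.
The 7×11 boundary matrix has rank 6 and Smith normal form diag(1,1,1,1,1,1).

Boundary ∂_2: C_2 → C_1 maps a triangle to the signed sum of its edges. For instance
  ∂abg = bg − ag + ab,
  ∂ade = de − ae + ad.
The resulting 11×4 matrix has rank 4, and its Smith normal form has invariant factors (1,1,1,1).

Computing H_k = (kernel of ∂_k) / (image of ∂_{k+1}):

  H_0: rank C_0 − rank ∂_1 = 7 − 6 = 1, and the invariant factors of ∂_1 are all 1, so H_0 = Z.
  H_1: rank ker ∂_1 − rank ∂_2 = (11 − 6) − 4 = 1, and the invariant factors of ∂_2 are all 1, so H_1 = Z.
  H_2: rank ker ∂_2 − rank ∂_3 = (4 − 4) − 0 = 0, and there is no ∂_3, so H_2 = 0.

As a check, the Euler characteristic is 7 − 11 + 4 = 0, which agrees with 1 − 1 + 0 = 0.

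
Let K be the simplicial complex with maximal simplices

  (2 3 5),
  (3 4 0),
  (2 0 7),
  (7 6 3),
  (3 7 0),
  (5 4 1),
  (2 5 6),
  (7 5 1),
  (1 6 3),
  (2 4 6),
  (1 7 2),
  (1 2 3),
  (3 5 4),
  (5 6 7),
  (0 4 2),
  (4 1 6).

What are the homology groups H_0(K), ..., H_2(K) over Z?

We work with the vertex ordering 0 < 1 < 2 < 3 < 4 < 5 < 6 < 7. The simplices of K, each written with vertices in increasing order, are:

  0-simplices (8): [0], [1], [2], [3], [4], [5], [6], [7]
  1-simplices (24): (24 of them)
  2-simplices (16): [0,2,4], [0,2,7], [0,3,4], [0,3,7], [1,2,3], [1,2,7], [1,3,6], [1,4,5], [1,4,6], [1,5,7], [2,3,5], [2,4,6], [2,5,6], [3,4,5], [3,6,7], [5,6,7]

giving chain groups C_0 ≅ Z^8, C_1 ≅ Z^24, C_2 ≅ Z^16.

Boundary ∂_1: C_1 → C_0 sends each edge [p,q] (with p < q) to q − p.
As a 8×24 matrix over Z this has rank 7, with invariant factors (1,1,1,1,1,1,1).

∂_2: C_2 → C_1 sends each 2-simplex [p,q,r] to [q,r] − [p,r] + [p,q]. For instance
  ∂[3,4,5] = [4,5] − [3,5] + [3,4],
  ∂[2,3,5] = [3,5] − [2,5] + [2,3].
The 24×16 boundary matrix has rank 15 and Smith normal form diag(1,1,1,1,1,1,1,1,1,1,1,1,1,1,1).

Now H_k = ker ∂_k / im ∂_{k+1}, so:

  H_0: rank C_0 − rank ∂_1 = 8 − 7 = 1, and the invariant factors of ∂_1 are all 1, so H_0 = Z.
  H_1: rank ker ∂_1 − rank ∂_2 = (24 − 7) − 15 = 2, and the invariant factors of ∂_2 are all 1, so H_1 = Z^2.
  H_2: rank ker ∂_2 − rank ∂_3 = (16 − 15) − 0 = 1, and there is no ∂_3, so H_2 = Z.

As a check, the Euler characteristic is 8 − 24 + 16 = 0, which agrees with 1 − 2 + 1 = 0.

H_0 ≅ Z,  H_1 ≅ Z^2,  H_2 ≅ Z.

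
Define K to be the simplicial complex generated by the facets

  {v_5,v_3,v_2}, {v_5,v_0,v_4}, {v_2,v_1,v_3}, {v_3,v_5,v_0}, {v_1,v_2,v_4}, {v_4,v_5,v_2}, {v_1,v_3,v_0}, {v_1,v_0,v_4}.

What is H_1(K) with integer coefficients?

Order the vertices as v_0 < v_1 < v_2 < v_3 < v_4 < v_5. Listing each simplex with vertices in this order, K has dimension 2 with simplices:

  0-simplices (6): [v_0], [v_1], [v_2], [v_3], [v_4], [v_5]
  1-simplices (12): [v_0,v_1], [v_0,v_3], [v_0,v_4], [v_0,v_5], [v_1,v_2], [v_1,v_3], [v_1,v_4], [v_2,v_3], [v_2,v_4], [v_2,v_5], [v_3,v_5], [v_4,v_5]
  2-simplices (8): [v_0,v_1,v_3], [v_0,v_1,v_4], [v_0,v_3,v_5], [v_0,v_4,v_5], [v_1,v_2,v_3], [v_1,v_2,v_4], [v_2,v_3,v_5], [v_2,v_4,v_5]

so the chain groups are C_0 ≅ Z^6, C_1 ≅ Z^12, C_2 ≅ Z^8.

Boundary ∂_1: C_1 → C_0 sends each edge [p,q] (with p < q) to q − p.
The resulting 6×12 matrix has rank 5, and its Smith normal form has invariant factors (1,1,1,1,1).

Boundary ∂_2: C_2 → C_1 acts by ∂[p,q,r] = [q,r] − [p,r] + [p,q]. For instance
  ∂[v_2,v_4,v_5] = [v_4,v_5] − [v_2,v_5] + [v_2,v_4],
  ∂[v_1,v_2,v_3] = [v_2,v_3] − [v_1,v_3] + [v_1,v_2].
The 12×8 boundary matrix has rank 7 and Smith normal form diag(1,1,1,1,1,1,1).

From H_k ≅ ker(∂_k) / im(∂_{k+1}) we obtain:

  H_1: rank ker ∂_1 − rank ∂_2 = (12 − 5) − 7 = 0, and the invariant factors of ∂_2 are all 1, so H_1 ≅ 0.

(K is a triangulation of the 2-sphere S^2.)

H_1 ≅ 0.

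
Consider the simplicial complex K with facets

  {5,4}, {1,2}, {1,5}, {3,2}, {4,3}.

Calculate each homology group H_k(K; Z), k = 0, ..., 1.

H_0 ≅ Z,  H_1 ≅ Z.

Order the vertices as 1 < 2 < 3 < 4 < 5. Listing each simplex with vertices in this order, K has dimension 1 with simplices:

  0-simplices (5): [1], [2], [3], [4], [5]
  1-simplices (5): [1,2], [1,5], [2,3], [3,4], [4,5]

giving chain groups C_0 ≅ Z^5, C_1 ≅ Z^5.

The boundary map ∂_1: C_1 → C_0 is given by ∂[p,q] = [q] − [p].
As a 5×5 matrix over Z this has rank 4, with invariant factors (1,1,1,1).

From H_k ≅ ker(∂_k) / im(∂_{k+1}) we obtain:

  H_0: rank C_0 − rank ∂_1 = 5 − 4 = 1, and the invariant factors of ∂_1 are all 1, so H_0 = Z.
  H_1: rank ker ∂_1 − rank ∂_2 = (5 − 4) − 0 = 1, and there is no ∂_2, so H_1 = Z.

(K is a triangulation of the circle S^1.)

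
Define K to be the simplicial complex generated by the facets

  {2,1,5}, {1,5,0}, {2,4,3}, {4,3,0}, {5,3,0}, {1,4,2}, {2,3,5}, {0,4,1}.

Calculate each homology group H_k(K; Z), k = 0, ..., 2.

Order the vertices as 0 < 1 < 2 < 3 < 4 < 5. Listing each simplex with vertices in this order, K has dimension 2 with simplices:

  0-simplices (6): [0], [1], [2], [3], [4], [5]
  1-simplices (12): [0,1], [0,3], [0,4], [0,5], [1,2], [1,4], [1,5], [2,3], [2,4], [2,5], [3,4], [3,5]
  2-simplices (8): [0,1,4], [0,1,5], [0,3,4], [0,3,5], [1,2,4], [1,2,5], [2,3,4], [2,3,5]

so the chain groups are C_0 ≅ Z^6, C_1 ≅ Z^12, C_2 ≅ Z^8.

The boundary map ∂_1: C_1 → C_0 sends each edge [p,q] (with p < q) to q − p.
This gives a 6×12 integer matrix of rank 5; reducing to Smith normal form yields diagonal entries (1,1,1,1,1).

The boundary map ∂_2: C_2 → C_1 acts by ∂[p,q,r] = [q,r] − [p,r] + [p,q]. For instance
  ∂[1,2,5] = [2,5] − [1,5] + [1,2],
  ∂[0,1,4] = [1,4] − [0,4] + [0,1].
As a 12×8 matrix over Z this has rank 7, with invariant factors (1,1,1,1,1,1,1).

From H_k ≅ ker(∂_k) / im(∂_{k+1}) we obtain:

  H_0: rank C_0 − rank ∂_1 = 6 − 5 = 1, and the invariant factors of ∂_1 are all 1, so H_0 ≅ Z.
  H_1: rank ker ∂_1 − rank ∂_2 = (12 − 5) − 7 = 0, and the invariant factors of ∂_2 are all 1, so H_1 ≅ 0.
  H_2: rank ker ∂_2 − rank ∂_3 = (8 − 7) − 0 = 1, and there is no ∂_3, so H_2 ≅ Z.

H_0 = Z,  H_1 = 0,  H_2 = Z.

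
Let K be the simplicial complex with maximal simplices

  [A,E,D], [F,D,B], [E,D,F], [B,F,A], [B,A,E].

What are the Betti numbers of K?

b_0 = 1, b_1 = 1, b_2 = 0.

Fix the vertex order A < B < D < E < F and write every simplex with vertices in increasing order. Then dim K = 2 and the simplices of K are:

  0-simplices (5): A, B, D, E, F
  1-simplices (10): AB, AD, AE, AF, BD, BE, BF, DE, DF, EF
  2-simplices (5): ABE, ABF, ADE, BDF, DEF

so the chain groups are C_0 ≅ Z^5, C_1 ≅ Z^10, C_2 ≅ Z^5.

The boundary map ∂_1: C_1 → C_0 sends each edge [p,q] (with p < q) to q − p. For instance
  ∂BE = E − B.
This gives a 5×10 integer matrix of rank 4; reducing to Smith normal form yields diagonal entries (1,1,1,1).

The boundary map ∂_2: C_2 → C_1 sends each 2-simplex [p,q,r] to [q,r] − [p,r] + [p,q]. For instance
  ∂BDF = DF − BF + BD,
  ∂ABF = BF − AF + AB.
The resulting 10×5 matrix has rank 5, and its Smith normal form has invariant factors (1,1,1,1,1).

Now H_k = ker ∂_k / im ∂_{k+1}, so:

  H_0: rank C_0 − rank ∂_1 = 5 − 4 = 1, and the invariant factors of ∂_1 are all 1, so H_0 = Z.
  H_1: rank ker ∂_1 − rank ∂_2 = (10 − 4) − 5 = 1, and the invariant factors of ∂_2 are all 1, so H_1 = Z.
  H_2: rank ker ∂_2 − rank ∂_3 = (5 − 5) − 0 = 0, and there is no ∂_3, so H_2 = 0.

Hence the Betti numbers are b_0 = 1, b_1 = 1, b_2 = 0.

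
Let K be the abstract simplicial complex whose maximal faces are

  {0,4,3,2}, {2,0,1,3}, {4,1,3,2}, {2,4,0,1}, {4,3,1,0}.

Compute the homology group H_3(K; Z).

H_3 = Z.

Order the vertices as 0 < 1 < 2 < 3 < 4. Listing each simplex with vertices in this order, K has dimension 3 with simplices:

  0-simplices (5): [0], [1], [2], [3], [4]
  1-simplices (10): [0,1], [0,2], [0,3], [0,4], [1,2], [1,3], [1,4], [2,3], [2,4], [3,4]
  2-simplices (10): [0,1,2], [0,1,3], [0,1,4], [0,2,3], [0,2,4], [0,3,4], [1,2,3], [1,2,4], [1,3,4], [2,3,4]
  3-simplices (5): [0,1,2,3], [0,1,2,4], [0,1,3,4], [0,2,3,4], [1,2,3,4]

giving chain groups C_0 ≅ Z^5, C_1 ≅ Z^10, C_2 ≅ Z^10, C_3 ≅ Z^5.

The boundary map ∂_1: C_1 → C_0 sends each edge [p,q] (with p < q) to q − p.
As a 5×10 matrix over Z this has rank 4, with invariant factors (1,1,1,1).

The boundary map ∂_2: C_2 → C_1 maps a triangle to the signed sum of its edges. For instance
  ∂[0,1,3] = [1,3] − [0,3] + [0,1],
  ∂[0,2,4] = [2,4] − [0,4] + [0,2].
This gives a 10×10 integer matrix of rank 6; reducing to Smith normal form yields diagonal entries (1,1,1,1,1,1).

The boundary map ∂_3: C_3 → C_2 sends each 3-simplex σ to the alternating sum Σ_i (−1)^i (σ with its i-th vertex removed). For instance
  ∂[0,1,3,4] = [1,3,4] − [0,3,4] + [0,1,4] − [0,1,3],
  ∂[0,1,2,4] = [1,2,4] − [0,2,4] + [0,1,4] − [0,1,2].
As a 10×5 matrix over Z this has rank 4, with invariant factors (1,1,1,1).

From H_k ≅ ker(∂_k) / im(∂_{k+1}) we obtain:

  H_3: rank ker ∂_3 − rank ∂_4 = (5 − 4) − 0 = 1, and there is no ∂_4, so H_3 = Z.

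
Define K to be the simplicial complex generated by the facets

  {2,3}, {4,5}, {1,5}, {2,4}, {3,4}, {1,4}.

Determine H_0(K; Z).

H_0 = Z.

K has 5 vertices, 6 edges.
rank ∂_0 = 0, rank ∂_1 = 4 ⇒ b_0 = 5 − 0 − 4 = 1; all invariant factors of ∂_1 are 1 so no torsion. So H_0 = Z.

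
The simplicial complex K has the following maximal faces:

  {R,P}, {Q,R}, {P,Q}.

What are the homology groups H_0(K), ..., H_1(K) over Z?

H_0 ≅ Z,  H_1 ≅ Z.

Take the total order P < Q < R on the vertex set. Then K (dimension 1) consists of the simplices:

  0-simplices (3): P, Q, R
  1-simplices (3): PQ, PR, QR

giving chain groups C_0 ≅ Z^3, C_1 ≅ Z^3.

∂_1: C_1 → C_0 is given by ∂[p,q] = [q] − [p].
This gives a 3×3 integer matrix of rank 2; reducing to Smith normal form yields diagonal entries (1,1).

Now H_k = ker ∂_k / im ∂_{k+1}, so:

  H_0: rank C_0 − rank ∂_1 = 3 − 2 = 1, and the invariant factors of ∂_1 are all 1, so H_0 ≅ Z.
  H_1: rank ker ∂_1 − rank ∂_2 = (3 − 2) − 0 = 1, and there is no ∂_2, so H_1 ≅ Z.

As a check, the Euler characteristic is 3 − 3 = 0, which agrees with 1 − 1 = 0.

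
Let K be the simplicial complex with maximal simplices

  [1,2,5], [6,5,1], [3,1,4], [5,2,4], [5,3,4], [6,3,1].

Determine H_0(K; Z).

H_0 ≅ Z.

Order the vertices as 1 < 2 < 3 < 4 < 5 < 6. Listing each simplex with vertices in this order, K has dimension 2 with simplices:

  0-simplices (6): [1], [2], [3], [4], [5], [6]
  1-simplices (12): [1,2], [1,3], [1,4], [1,5], [1,6], [2,4], [2,5], [3,4], [3,5], [3,6], [4,5], [5,6]
  2-simplices (6): [1,2,5], [1,3,4], [1,3,6], [1,5,6], [2,4,5], [3,4,5]

so the chain groups are C_0 ≅ Z^6, C_1 ≅ Z^12, C_2 ≅ Z^6.

Boundary ∂_1: C_1 → C_0 maps an edge to its endpoints' difference, ∂[p,q] = q − p.
The 6×12 boundary matrix has rank 5 and Smith normal form diag(1,1,1,1,1).

Boundary ∂_2: C_2 → C_1 acts by ∂[p,q,r] = [q,r] − [p,r] + [p,q]. For instance
  ∂[2,4,5] = [4,5] − [2,5] + [2,4],
  ∂[1,5,6] = [5,6] − [1,6] + [1,5].
As a 12×6 matrix over Z this has rank 6, with invariant factors (1,1,1,1,1,1).

From H_k ≅ ker(∂_k) / im(∂_{k+1}) we obtain:

  H_0: rank C_0 − rank ∂_1 = 6 − 5 = 1, and the invariant factors of ∂_1 are all 1, so H_0 ≅ Z.

(K is a triangulation of the cylinder S^1 x I.)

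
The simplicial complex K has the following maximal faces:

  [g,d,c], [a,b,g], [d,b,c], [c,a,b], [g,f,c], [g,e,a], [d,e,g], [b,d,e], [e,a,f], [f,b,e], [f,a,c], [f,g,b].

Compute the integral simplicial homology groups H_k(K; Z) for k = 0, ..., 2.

H_0 ≅ Z,  H_1 ≅ Z/2,  H_2 = 0.

Take the total order a < b < c < d < e < f < g on the vertex set. Then K (dimension 2) consists of the simplices:

  0-simplices (7): a, b, c, d, e, f, g
  1-simplices (18): ab, ac, ae, af, ag, bc, bd, be, bf, bg, cd, cf, cg, de, dg, ef, eg, fg
  2-simplices (12): abc, abg, acf, aef, aeg, bcd, bde, bef, bfg, cdg, cfg, deg

so the chain groups are C_0 ≅ Z^7, C_1 ≅ Z^18, C_2 ≅ Z^12.

∂_1: C_1 → C_0 maps an edge to its endpoints' difference, ∂[p,q] = q − p. For instance
  ∂be = e − b.
This gives a 7×18 integer matrix of rank 6; reducing to Smith normal form yields diagonal entries (1,1,1,1,1,1).

∂_2: C_2 → C_1 acts by ∂[p,q,r] = [q,r] − [p,r] + [p,q]. For instance
  ∂bfg = fg − bg + bf,
  ∂cfg = fg − cg + cf.
As a 18×12 matrix over Z this has rank 12, with invariant factors (1,1,1,1,1,1,1,1,1,1,1,2).

From H_k ≅ ker(∂_k) / im(∂_{k+1}) we obtain:

  H_0: rank C_0 − rank ∂_1 = 7 − 6 = 1, and the invariant factors of ∂_1 are all 1, so H_0 ≅ Z.
  H_1: rank ker ∂_1 − rank ∂_2 = (18 − 6) − 12 = 0, and ∂_2 has invariant factor 2 > 1, so H_1 ≅ Z/2.
  H_2: rank ker ∂_2 − rank ∂_3 = (12 − 12) − 0 = 0, and there is no ∂_3, so H_2 ≅ 0.

As a check, the Euler characteristic is 7 − 18 + 12 = 1, which agrees with 1 − 0 + 0 = 1.
(K is a triangulation of the real projective plane RP^2.)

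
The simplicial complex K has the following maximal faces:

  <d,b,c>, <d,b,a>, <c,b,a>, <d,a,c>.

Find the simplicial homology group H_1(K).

H_1 ≅ 0.

K has 4 vertices, 6 edges, 4 triangles.
rank ∂_1 = 3, rank ∂_2 = 3 ⇒ b_1 = 6 − 3 − 3 = 0; all invariant factors of ∂_2 are 1 so no torsion. So H_1 ≅ 0.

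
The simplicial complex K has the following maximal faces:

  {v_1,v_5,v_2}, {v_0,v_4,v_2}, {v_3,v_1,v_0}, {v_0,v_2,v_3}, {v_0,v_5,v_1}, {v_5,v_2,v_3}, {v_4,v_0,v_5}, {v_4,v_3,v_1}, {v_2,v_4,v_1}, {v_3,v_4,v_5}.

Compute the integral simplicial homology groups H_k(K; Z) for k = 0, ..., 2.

H_0 ≅ Z,  H_1 ≅ Z/2Z,  H_2 = 0.

Order the vertices as v_0 < v_1 < v_2 < v_3 < v_4 < v_5. Listing each simplex with vertices in this order, K has dimension 2 with simplices:

  0-simplices (6): [v_0], [v_1], [v_2], [v_3], [v_4], [v_5]
  1-simplices (15): (15 of them)
  2-simplices (10): [v_0,v_1,v_3], [v_0,v_1,v_5], [v_0,v_2,v_3], [v_0,v_2,v_4], [v_0,v_4,v_5], [v_1,v_2,v_4], [v_1,v_2,v_5], [v_1,v_3,v_4], [v_2,v_3,v_5], [v_3,v_4,v_5]

giving chain groups C_0 ≅ Z^6, C_1 ≅ Z^15, C_2 ≅ Z^10.

Boundary ∂_1: C_1 → C_0 sends each edge [p,q] (with p < q) to q − p.
This gives a 6×15 integer matrix of rank 5; reducing to Smith normal form yields diagonal entries (1,1,1,1,1).

Boundary ∂_2: C_2 → C_1 sends each 2-simplex [p,q,r] to [q,r] − [p,r] + [p,q]. For instance
  ∂[v_3,v_4,v_5] = [v_4,v_5] − [v_3,v_5] + [v_3,v_4],
  ∂[v_0,v_1,v_5] = [v_1,v_5] − [v_0,v_5] + [v_0,v_1].
As a 15×10 matrix over Z this has rank 10, with invariant factors (1,1,1,1,1,1,1,1,1,2).

Computing H_k = (kernel of ∂_k) / (image of ∂_{k+1}):

  H_0: rank C_0 − rank ∂_1 = 6 − 5 = 1, and the invariant factors of ∂_1 are all 1, so H_0 = Z.
  H_1: rank ker ∂_1 − rank ∂_2 = (15 − 5) − 10 = 0, and ∂_2 has invariant factor 2 > 1, so H_1 = Z/2Z.
  H_2: rank ker ∂_2 − rank ∂_3 = (10 − 10) − 0 = 0, and there is no ∂_3, so H_2 = 0.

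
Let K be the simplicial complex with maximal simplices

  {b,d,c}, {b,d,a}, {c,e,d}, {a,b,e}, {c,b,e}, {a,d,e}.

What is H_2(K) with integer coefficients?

H_2 = Z.

K has 5 vertices, 9 edges, 6 triangles.
rank ∂_2 = 5, rank ∂_3 = 0 ⇒ b_2 = 6 − 5 − 0 = 1. So H_2 = Z.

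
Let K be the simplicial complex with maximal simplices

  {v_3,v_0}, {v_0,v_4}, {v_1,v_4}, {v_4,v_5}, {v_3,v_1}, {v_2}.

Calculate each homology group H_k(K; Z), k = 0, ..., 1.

K has 6 vertices, 5 edges.
rank ∂_0 = 0, rank ∂_1 = 4 ⇒ b_0 = 6 − 0 − 4 = 2; all invariant factors of ∂_1 are 1 so no torsion. So H_0 = Z^2.
rank ∂_1 = 4, rank ∂_2 = 0 ⇒ b_1 = 5 − 4 − 0 = 1. So H_1 = Z.

H_0 = Z^2,  H_1 = Z.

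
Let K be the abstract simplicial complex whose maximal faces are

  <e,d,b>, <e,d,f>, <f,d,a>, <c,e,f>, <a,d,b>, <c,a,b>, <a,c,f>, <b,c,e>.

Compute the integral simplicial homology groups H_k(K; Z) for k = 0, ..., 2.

We work with the vertex ordering a < b < c < d < e < f. The simplices of K, each written with vertices in increasing order, are:

  0-simplices (6): a, b, c, d, e, f
  1-simplices (12): ab, ac, ad, af, bc, bd, be, ce, cf, de, df, ef
  2-simplices (8): abc, abd, acf, adf, bce, bde, cef, def

giving chain groups C_0 ≅ Z^6, C_1 ≅ Z^12, C_2 ≅ Z^8.

Boundary ∂_1: C_1 → C_0 is given by ∂[p,q] = [q] − [p].
The 6×12 boundary matrix has rank 5 and Smith normal form diag(1,1,1,1,1).

Boundary ∂_2: C_2 → C_1 acts by ∂[p,q,r] = [q,r] − [p,r] + [p,q]. For instance
  ∂cef = ef − cf + ce,
  ∂abc = bc − ac + ab.
The 12×8 boundary matrix has rank 7 and Smith normal form diag(1,1,1,1,1,1,1).

Reading off H_k = ker ∂_k / im ∂_{k+1}:

  H_0: rank C_0 − rank ∂_1 = 6 − 5 = 1, and the invariant factors of ∂_1 are all 1, so H_0 ≅ Z.
  H_1: rank ker ∂_1 − rank ∂_2 = (12 − 5) − 7 = 0, and the invariant factors of ∂_2 are all 1, so H_1 ≅ 0.
  H_2: rank ker ∂_2 − rank ∂_3 = (8 − 7) − 0 = 1, and there is no ∂_3, so H_2 ≅ Z.

As a check, the Euler characteristic is 6 − 12 + 8 = 2, which agrees with 1 − 0 + 1 = 2.

H_0 ≅ Z,  H_1 = 0,  H_2 ≅ Z.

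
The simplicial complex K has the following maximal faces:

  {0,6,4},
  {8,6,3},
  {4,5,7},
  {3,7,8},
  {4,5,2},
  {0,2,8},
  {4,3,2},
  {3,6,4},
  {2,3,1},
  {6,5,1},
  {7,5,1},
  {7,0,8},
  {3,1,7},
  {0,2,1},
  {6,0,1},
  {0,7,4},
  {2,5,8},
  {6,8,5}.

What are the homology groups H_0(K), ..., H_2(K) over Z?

H_0 ≅ Z,  H_1 ≅ Z^2,  H_2 ≅ Z.

We work with the vertex ordering 0 < 1 < 2 < 3 < 4 < 5 < 6 < 7 < 8. The simplices of K, each written with vertices in increasing order, are:

  0-simplices (9): [0], [1], [2], [3], [4], [5], [6], [7], [8]
  1-simplices (27): (27 of them)
  2-simplices (18): [0,1,2], [0,1,6], [0,2,8], [0,4,6], [0,4,7], [0,7,8], [1,2,3], [1,3,7], [1,5,6], [1,5,7], [2,3,4], [2,4,5], [2,5,8], [3,4,6], [3,6,8], [3,7,8], [4,5,7], [5,6,8]

Hence C_0 ≅ Z^9, C_1 ≅ Z^27, C_2 ≅ Z^18.

∂_1: C_1 → C_0 is given by ∂[p,q] = [q] − [p]. For instance
  ∂[4,5] = [5] − [4].
The 9×27 boundary matrix has rank 8 and Smith normal form diag(1,1,1,1,1,1,1,1).

The boundary map ∂_2: C_2 → C_1 sends each 2-simplex [p,q,r] to [q,r] − [p,r] + [p,q]. For instance
  ∂[3,7,8] = [7,8] − [3,8] + [3,7],
  ∂[0,4,7] = [4,7] − [0,7] + [0,4].
As a 27×18 matrix over Z this has rank 17, with invariant factors (1,1,1,1,1,1,1,1,1,1,1,1,1,1,1,1,1).

Reading off H_k = ker ∂_k / im ∂_{k+1}:

  H_0: rank C_0 − rank ∂_1 = 9 − 8 = 1, and the invariant factors of ∂_1 are all 1, so H_0 ≅ Z.
  H_1: rank ker ∂_1 − rank ∂_2 = (27 − 8) − 17 = 2, and the invariant factors of ∂_2 are all 1, so H_1 ≅ Z^2.
  H_2: rank ker ∂_2 − rank ∂_3 = (18 − 17) − 0 = 1, and there is no ∂_3, so H_2 ≅ Z.

As a check, the Euler characteristic is 9 − 27 + 18 = 0, which agrees with 1 − 2 + 1 = 0.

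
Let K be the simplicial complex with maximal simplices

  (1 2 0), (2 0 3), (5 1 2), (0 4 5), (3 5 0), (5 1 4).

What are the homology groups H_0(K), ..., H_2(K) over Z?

H_0 ≅ Z,  H_1 ≅ Z,  H_2 = 0.

We work with the vertex ordering 0 < 1 < 2 < 3 < 4 < 5. The simplices of K, each written with vertices in increasing order, are:

  0-simplices (6): [0], [1], [2], [3], [4], [5]
  1-simplices (12): [0,1], [0,2], [0,3], [0,4], [0,5], [1,2], [1,4], [1,5], [2,3], [2,5], [3,5], [4,5]
  2-simplices (6): [0,1,2], [0,2,3], [0,3,5], [0,4,5], [1,2,5], [1,4,5]

so the chain groups are C_0 ≅ Z^6, C_1 ≅ Z^12, C_2 ≅ Z^6.

The boundary map ∂_1: C_1 → C_0 maps an edge to its endpoints' difference, ∂[p,q] = q − p. For instance
  ∂[4,5] = [5] − [4].
This gives a 6×12 integer matrix of rank 5; reducing to Smith normal form yields diagonal entries (1,1,1,1,1).

The boundary map ∂_2: C_2 → C_1 sends each 2-simplex [p,q,r] to [q,r] − [p,r] + [p,q]. For instance
  ∂[1,4,5] = [4,5] − [1,5] + [1,4],
  ∂[1,2,5] = [2,5] − [1,5] + [1,2].
This gives a 12×6 integer matrix of rank 6; reducing to Smith normal form yields diagonal entries (1,1,1,1,1,1).

Now H_k = ker ∂_k / im ∂_{k+1}, so:

  H_0: rank C_0 − rank ∂_1 = 6 − 5 = 1, and the invariant factors of ∂_1 are all 1, so H_0 ≅ Z.
  H_1: rank ker ∂_1 − rank ∂_2 = (12 − 5) − 6 = 1, and the invariant factors of ∂_2 are all 1, so H_1 ≅ Z.
  H_2: rank ker ∂_2 − rank ∂_3 = (6 − 6) − 0 = 0, and there is no ∂_3, so H_2 ≅ 0.

(K is a triangulation of the cylinder S^1 x I.)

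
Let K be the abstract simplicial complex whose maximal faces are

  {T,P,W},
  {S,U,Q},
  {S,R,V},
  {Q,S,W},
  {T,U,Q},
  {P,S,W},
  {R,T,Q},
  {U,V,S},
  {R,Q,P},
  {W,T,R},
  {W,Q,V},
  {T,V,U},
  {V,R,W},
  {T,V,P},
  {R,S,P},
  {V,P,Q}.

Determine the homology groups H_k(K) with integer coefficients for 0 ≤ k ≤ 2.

Fix the vertex order P < Q < R < S < T < U < V < W and write every simplex with vertices in increasing order. Then dim K = 2 and the simplices of K are:

  0-simplices (8): P, Q, R, S, T, U, V, W
  1-simplices (24): PQ, PR, PS, PT, PV, PW, QR, QS, QT, QU, QV, QW, RS, RT, RV, RW, SU, SV, SW, TU, TV, TW, UV, VW
  2-simplices (16): PQR, PQV, PRS, PSW, PTV, PTW, QRT, QSU, QSW, QTU, QVW, RSV, RTW, RVW, SUV, TUV

so the chain groups are C_0 ≅ Z^8, C_1 ≅ Z^24, C_2 ≅ Z^16.

The boundary map ∂_1: C_1 → C_0 sends each edge [p,q] (with p < q) to q − p. For instance
  ∂QV = V − Q.
As a 8×24 matrix over Z this has rank 7, with invariant factors (1,1,1,1,1,1,1).

∂_2: C_2 → C_1 acts by ∂[p,q,r] = [q,r] − [p,r] + [p,q]. For instance
  ∂TUV = UV − TV + TU,
  ∂QSU = SU − QU + QS.
This gives a 24×16 integer matrix of rank 15; reducing to Smith normal form yields diagonal entries (1,1,1,1,1,1,1,1,1,1,1,1,1,1,1).

Computing H_k = (kernel of ∂_k) / (image of ∂_{k+1}):

  H_0: rank C_0 − rank ∂_1 = 8 − 7 = 1, and the invariant factors of ∂_1 are all 1, so H_0 ≅ Z.
  H_1: rank ker ∂_1 − rank ∂_2 = (24 − 7) − 15 = 2, and the invariant factors of ∂_2 are all 1, so H_1 ≅ Z^2.
  H_2: rank ker ∂_2 − rank ∂_3 = (16 − 15) − 0 = 1, and there is no ∂_3, so H_2 ≅ Z.

H_0 = Z,  H_1 = Z^2,  H_2 = Z.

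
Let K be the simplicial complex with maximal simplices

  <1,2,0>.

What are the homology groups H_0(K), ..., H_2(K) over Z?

We work with the vertex ordering 0 < 1 < 2. The simplices of K, each written with vertices in increasing order, are:

  0-simplices (3): [0], [1], [2]
  1-simplices (3): [0,1], [0,2], [1,2]
  2-simplices (1): [0,1,2]

so the chain groups are C_0 ≅ Z^3, C_1 ≅ Z^3, C_2 ≅ Z^1.

∂_1: C_1 → C_0 maps an edge to its endpoints' difference, ∂[p,q] = q − p. For instance
  ∂[0,1] = [1] − [0].
The 3×3 boundary matrix has rank 2 and Smith normal form diag(1,1).

The boundary map ∂_2: C_2 → C_1 sends each 2-simplex [p,q,r] to [q,r] − [p,r] + [p,q]. For instance
  ∂[0,1,2] = [1,2] − [0,2] + [0,1].
The 3×1 boundary matrix has rank 1 and Smith normal form diag(1).

Reading off H_k = ker ∂_k / im ∂_{k+1}:

  H_0: rank C_0 − rank ∂_1 = 3 − 2 = 1, and the invariant factors of ∂_1 are all 1, so H_0 ≅ Z.
  H_1: rank ker ∂_1 − rank ∂_2 = (3 − 2) − 1 = 0, and the invariant factors of ∂_2 are all 1, so H_1 ≅ 0.
  H_2: rank ker ∂_2 − rank ∂_3 = (1 − 1) − 0 = 0, and there is no ∂_3, so H_2 ≅ 0.

H_0 = Z,  H_1 = 0,  H_2 = 0.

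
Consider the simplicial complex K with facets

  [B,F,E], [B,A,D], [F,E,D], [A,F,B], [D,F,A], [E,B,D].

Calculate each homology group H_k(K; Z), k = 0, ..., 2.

Order the vertices as A < B < D < E < F. Listing each simplex with vertices in this order, K has dimension 2 with simplices:

  0-simplices (5): A, B, D, E, F
  1-simplices (9): AB, AD, AF, BD, BE, BF, DE, DF, EF
  2-simplices (6): ABD, ABF, ADF, BDE, BEF, DEF

so the chain groups are C_0 ≅ Z^5, C_1 ≅ Z^9, C_2 ≅ Z^6.

Boundary ∂_1: C_1 → C_0 sends each edge [p,q] (with p < q) to q − p. For instance
  ∂AB = B − A.
As a 5×9 matrix over Z this has rank 4, with invariant factors (1,1,1,1).

The boundary map ∂_2: C_2 → C_1 acts by ∂[p,q,r] = [q,r] − [p,r] + [p,q]. For instance
  ∂ADF = DF − AF + AD,
  ∂BEF = EF − BF + BE.
The 9×6 boundary matrix has rank 5 and Smith normal form diag(1,1,1,1,1).

Reading off H_k = ker ∂_k / im ∂_{k+1}:

  H_0: rank C_0 − rank ∂_1 = 5 − 4 = 1, and the invariant factors of ∂_1 are all 1, so H_0 ≅ Z.
  H_1: rank ker ∂_1 − rank ∂_2 = (9 − 4) − 5 = 0, and the invariant factors of ∂_2 are all 1, so H_1 ≅ 0.
  H_2: rank ker ∂_2 − rank ∂_3 = (6 − 5) − 0 = 1, and there is no ∂_3, so H_2 ≅ Z.

(K is a triangulation of the 2-sphere S^2.)

H_0 = Z,  H_1 = 0,  H_2 = Z.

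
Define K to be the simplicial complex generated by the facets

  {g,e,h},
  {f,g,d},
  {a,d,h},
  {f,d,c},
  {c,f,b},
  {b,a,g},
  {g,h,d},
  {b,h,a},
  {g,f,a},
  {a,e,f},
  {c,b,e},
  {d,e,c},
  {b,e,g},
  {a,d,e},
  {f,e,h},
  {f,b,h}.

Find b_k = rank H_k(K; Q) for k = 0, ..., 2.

We work with the vertex ordering a < b < c < d < e < f < g < h. The simplices of K, each written with vertices in increasing order, are:

  0-simplices (8): a, b, c, d, e, f, g, h
  1-simplices (24): ab, ad, ae, af, ag, ah, bc, be, bf, bg, bh, cd, ce, cf, de, df, dg, dh, ef, eg, eh, fg, fh, gh
  2-simplices (16): abg, abh, ade, adh, aef, afg, bce, bcf, beg, bfh, cde, cdf, dfg, dgh, efh, egh

Hence C_0 ≅ Z^8, C_1 ≅ Z^24, C_2 ≅ Z^16.

∂_1: C_1 → C_0 sends each edge [p,q] (with p < q) to q − p.
The resulting 8×24 matrix has rank 7, and its Smith normal form has invariant factors (1,1,1,1,1,1,1).

Boundary ∂_2: C_2 → C_1 acts by ∂[p,q,r] = [q,r] − [p,r] + [p,q]. For instance
  ∂bcf = cf − bf + bc,
  ∂cdf = df − cf + cd.
The resulting 24×16 matrix has rank 15, and its Smith normal form has invariant factors (1,1,1,1,1,1,1,1,1,1,1,1,1,1,1).

Now H_k = ker ∂_k / im ∂_{k+1}, so:

  H_0: rank C_0 − rank ∂_1 = 8 − 7 = 1, and the invariant factors of ∂_1 are all 1, so H_0 ≅ Z.
  H_1: rank ker ∂_1 − rank ∂_2 = (24 − 7) − 15 = 2, and the invariant factors of ∂_2 are all 1, so H_1 ≅ Z^2.
  H_2: rank ker ∂_2 − rank ∂_3 = (16 − 15) − 0 = 1, and there is no ∂_3, so H_2 ≅ Z.

Hence the Betti numbers are b_0 = 1, b_1 = 2, b_2 = 1.

b_0 = 1, b_1 = 2, b_2 = 1.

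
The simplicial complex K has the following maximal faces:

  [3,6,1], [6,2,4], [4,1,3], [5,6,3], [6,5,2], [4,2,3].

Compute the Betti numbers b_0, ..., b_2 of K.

b_0 = 1, b_1 = 1, b_2 = 0.

We work with the vertex ordering 1 < 2 < 3 < 4 < 5 < 6. The simplices of K, each written with vertices in increasing order, are:

  0-simplices (6): [1], [2], [3], [4], [5], [6]
  1-simplices (12): [1,3], [1,4], [1,6], [2,3], [2,4], [2,5], [2,6], [3,4], [3,5], [3,6], [4,6], [5,6]
  2-simplices (6): [1,3,4], [1,3,6], [2,3,4], [2,4,6], [2,5,6], [3,5,6]

so the chain groups are C_0 ≅ Z^6, C_1 ≅ Z^12, C_2 ≅ Z^6.

∂_1: C_1 → C_0 maps an edge to its endpoints' difference, ∂[p,q] = q − p.
The resulting 6×12 matrix has rank 5, and its Smith normal form has invariant factors (1,1,1,1,1).

Boundary ∂_2: C_2 → C_1 acts by ∂[p,q,r] = [q,r] − [p,r] + [p,q]. For instance
  ∂[2,5,6] = [5,6] − [2,6] + [2,5],
  ∂[1,3,4] = [3,4] − [1,4] + [1,3].
The 12×6 boundary matrix has rank 6 and Smith normal form diag(1,1,1,1,1,1).

Now H_k = ker ∂_k / im ∂_{k+1}, so:

  H_0: rank C_0 − rank ∂_1 = 6 − 5 = 1, and the invariant factors of ∂_1 are all 1, so H_0 = Z.
  H_1: rank ker ∂_1 − rank ∂_2 = (12 − 5) − 6 = 1, and the invariant factors of ∂_2 are all 1, so H_1 = Z.
  H_2: rank ker ∂_2 − rank ∂_3 = (6 − 6) − 0 = 0, and there is no ∂_3, so H_2 = 0.

Hence the Betti numbers are b_0 = 1, b_1 = 1, b_2 = 0.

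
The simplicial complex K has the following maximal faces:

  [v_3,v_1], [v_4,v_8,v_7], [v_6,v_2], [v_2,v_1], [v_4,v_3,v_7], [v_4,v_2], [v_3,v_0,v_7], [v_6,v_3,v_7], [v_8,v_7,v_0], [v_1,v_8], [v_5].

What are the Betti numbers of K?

We work with the vertex ordering v_0 < v_1 < v_2 < v_3 < v_4 < v_5 < v_6 < v_7 < v_8. The simplices of K, each written with vertices in increasing order, are:

  0-simplices (9): [v_0], [v_1], [v_2], [v_3], [v_4], [v_5], [v_6], [v_7], [v_8]
  1-simplices (15): (15 of them)
  2-simplices (5): [v_0,v_3,v_7], [v_0,v_7,v_8], [v_3,v_4,v_7], [v_3,v_6,v_7], [v_4,v_7,v_8]

so the chain groups are C_0 ≅ Z^9, C_1 ≅ Z^15, C_2 ≅ Z^5.

The boundary map ∂_1: C_1 → C_0 sends each edge [p,q] (with p < q) to q − p.
As a 9×15 matrix over Z this has rank 7, with invariant factors (1,1,1,1,1,1,1).

∂_2: C_2 → C_1 acts by ∂[p,q,r] = [q,r] − [p,r] + [p,q]. For instance
  ∂[v_3,v_6,v_7] = [v_6,v_7] − [v_3,v_7] + [v_3,v_6],
  ∂[v_4,v_7,v_8] = [v_7,v_8] − [v_4,v_8] + [v_4,v_7].
The 15×5 boundary matrix has rank 5 and Smith normal form diag(1,1,1,1,1).

Now H_k = ker ∂_k / im ∂_{k+1}, so:

  H_0: rank C_0 − rank ∂_1 = 9 − 7 = 2, and the invariant factors of ∂_1 are all 1, so H_0 = Z^2.
  H_1: rank ker ∂_1 − rank ∂_2 = (15 − 7) − 5 = 3, and the invariant factors of ∂_2 are all 1, so H_1 = Z^3.
  H_2: rank ker ∂_2 − rank ∂_3 = (5 − 5) − 0 = 0, and there is no ∂_3, so H_2 = 0.

Hence the Betti numbers are b_0 = 2, b_1 = 3, b_2 = 0.

b_0 = 2, b_1 = 3, b_2 = 0.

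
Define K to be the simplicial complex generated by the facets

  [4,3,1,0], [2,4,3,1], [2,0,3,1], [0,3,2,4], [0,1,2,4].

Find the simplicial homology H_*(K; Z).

H_0 ≅ Z,  H_1 = 0,  H_2 = 0,  H_3 ≅ Z.

Take the total order 0 < 1 < 2 < 3 < 4 on the vertex set. Then K (dimension 3) consists of the simplices:

  0-simplices (5): [0], [1], [2], [3], [4]
  1-simplices (10): [0,1], [0,2], [0,3], [0,4], [1,2], [1,3], [1,4], [2,3], [2,4], [3,4]
  2-simplices (10): [0,1,2], [0,1,3], [0,1,4], [0,2,3], [0,2,4], [0,3,4], [1,2,3], [1,2,4], [1,3,4], [2,3,4]
  3-simplices (5): [0,1,2,3], [0,1,2,4], [0,1,3,4], [0,2,3,4], [1,2,3,4]

Hence C_0 ≅ Z^5, C_1 ≅ Z^10, C_2 ≅ Z^10, C_3 ≅ Z^5.

Boundary ∂_1: C_1 → C_0 sends each edge [p,q] (with p < q) to q − p. For instance
  ∂[1,3] = [3] − [1].
The 5×10 boundary matrix has rank 4 and Smith normal form diag(1,1,1,1).

Boundary ∂_2: C_2 → C_1 acts by ∂[p,q,r] = [q,r] − [p,r] + [p,q]. For instance
  ∂[1,2,3] = [2,3] − [1,3] + [1,2],
  ∂[0,2,3] = [2,3] − [0,3] + [0,2].
The 10×10 boundary matrix has rank 6 and Smith normal form diag(1,1,1,1,1,1).

Boundary ∂_3: C_3 → C_2 sends each 3-simplex σ to the alternating sum Σ_i (−1)^i (σ with its i-th vertex removed). For instance
  ∂[1,2,3,4] = [2,3,4] − [1,3,4] + [1,2,4] − [1,2,3],
  ∂[0,2,3,4] = [2,3,4] − [0,3,4] + [0,2,4] − [0,2,3].
The resulting 10×5 matrix has rank 4, and its Smith normal form has invariant factors (1,1,1,1).

From H_k ≅ ker(∂_k) / im(∂_{k+1}) we obtain:

  H_0: rank C_0 − rank ∂_1 = 5 − 4 = 1, and the invariant factors of ∂_1 are all 1, so H_0 = Z.
  H_1: rank ker ∂_1 − rank ∂_2 = (10 − 4) − 6 = 0, and the invariant factors of ∂_2 are all 1, so H_1 = 0.
  H_2: rank ker ∂_2 − rank ∂_3 = (10 − 6) − 4 = 0, and the invariant factors of ∂_3 are all 1, so H_2 = 0.
  H_3: rank ker ∂_3 − rank ∂_4 = (5 − 4) − 0 = 1, and there is no ∂_4, so H_3 = Z.

As a check, the Euler characteristic is 5 − 10 + 10 − 5 = 0, which agrees with 1 − 0 + 0 − 1 = 0.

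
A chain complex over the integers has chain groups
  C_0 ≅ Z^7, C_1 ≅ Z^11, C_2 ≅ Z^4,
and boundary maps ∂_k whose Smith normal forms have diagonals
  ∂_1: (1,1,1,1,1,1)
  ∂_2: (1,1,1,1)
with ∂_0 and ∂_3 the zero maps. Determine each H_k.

H_0 = Z,  H_1 = Z,  H_2 = 0.

H_0: b_0 = 7 − 0 − 6 = 1; torsion from ∂_1 factors > 1: none. So H_0 = Z.
H_1: b_1 = 11 − 6 − 4 = 1; torsion from ∂_2 factors > 1: none. So H_1 = Z.
H_2: b_2 = 4 − 4 − 0 = 0; torsion from ∂_3 factors > 1: none. So H_2 = 0.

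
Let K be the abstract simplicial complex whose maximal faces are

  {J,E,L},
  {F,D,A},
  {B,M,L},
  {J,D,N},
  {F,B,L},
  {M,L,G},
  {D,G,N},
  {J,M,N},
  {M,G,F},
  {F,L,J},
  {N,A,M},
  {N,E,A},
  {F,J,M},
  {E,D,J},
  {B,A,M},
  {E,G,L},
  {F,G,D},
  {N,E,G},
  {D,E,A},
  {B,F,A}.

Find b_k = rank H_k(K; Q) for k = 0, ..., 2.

Take the total order A < B < D < E < F < G < J < L < M < N on the vertex set. Then K (dimension 2) consists of the simplices:

  0-simplices (10): A, B, D, E, F, G, J, L, M, N
  1-simplices (30): AB, AD, AE, AF, AM, AN, BF, BL, BM, DE, DF, DG, DJ, DN, EG, EJ, EL, EN, FG, FJ, FL, FM, GL, GM, GN, JL, JM, JN, LM, MN
  2-simplices (20): ABF, ABM, ADE, ADF, AEN, AMN, BFL, BLM, DEJ, DFG, DGN, DJN, EGL, EGN, EJL, FGM, FJL, FJM, GLM, JMN

so the chain groups are C_0 ≅ Z^10, C_1 ≅ Z^30, C_2 ≅ Z^20.

Boundary ∂_1: C_1 → C_0 sends each edge [p,q] (with p < q) to q − p. For instance
  ∂MN = N − M.
As a 10×30 matrix over Z this has rank 9, with invariant factors (1,1,1,1,1,1,1,1,1).

The boundary map ∂_2: C_2 → C_1 sends each 2-simplex [p,q,r] to [q,r] − [p,r] + [p,q]. For instance
  ∂DJN = JN − DN + DJ,
  ∂BFL = FL − BL + BF.
The 30×20 boundary matrix has rank 20 and Smith normal form diag(1,1,1,1,1,1,1,1,1,1,1,1,1,1,1,1,1,1,1,2).

From H_k ≅ ker(∂_k) / im(∂_{k+1}) we obtain:

  H_0: rank C_0 − rank ∂_1 = 10 − 9 = 1, and the invariant factors of ∂_1 are all 1, so H_0 = Z.
  H_1: rank ker ∂_1 − rank ∂_2 = (30 − 9) − 20 = 1, and ∂_2 has invariant factor 2 > 1, so H_1 = Z ⊕ Z/2.
  H_2: rank ker ∂_2 − rank ∂_3 = (20 − 20) − 0 = 0, and there is no ∂_3, so H_2 = 0.

Hence the Betti numbers are b_0 = 1, b_1 = 1, b_2 = 0.

b_0 = 1, b_1 = 1, b_2 = 0.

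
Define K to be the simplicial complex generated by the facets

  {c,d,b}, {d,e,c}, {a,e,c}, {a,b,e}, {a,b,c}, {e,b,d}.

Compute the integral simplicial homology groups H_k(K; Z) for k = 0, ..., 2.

We work with the vertex ordering a < b < c < d < e. The simplices of K, each written with vertices in increasing order, are:

  0-simplices (5): a, b, c, d, e
  1-simplices (9): ab, ac, ae, bc, bd, be, cd, ce, de
  2-simplices (6): abc, abe, ace, bcd, bde, cde

giving chain groups C_0 ≅ Z^5, C_1 ≅ Z^9, C_2 ≅ Z^6.

Boundary ∂_1: C_1 → C_0 sends each edge [p,q] (with p < q) to q − p.
This gives a 5×9 integer matrix of rank 4; reducing to Smith normal form yields diagonal entries (1,1,1,1).

The boundary map ∂_2: C_2 → C_1 maps a triangle to the signed sum of its edges. For instance
  ∂abe = be − ae + ab,
  ∂abc = bc − ac + ab.
The resulting 9×6 matrix has rank 5, and its Smith normal form has invariant factors (1,1,1,1,1).

Computing H_k = (kernel of ∂_k) / (image of ∂_{k+1}):

  H_0: rank C_0 − rank ∂_1 = 5 − 4 = 1, and the invariant factors of ∂_1 are all 1, so H_0 = Z.
  H_1: rank ker ∂_1 − rank ∂_2 = (9 − 4) − 5 = 0, and the invariant factors of ∂_2 are all 1, so H_1 = 0.
  H_2: rank ker ∂_2 − rank ∂_3 = (6 − 5) − 0 = 1, and there is no ∂_3, so H_2 = Z.

(K is a triangulation of the 2-sphere S^2.)

H_0 = Z,  H_1 = 0,  H_2 = Z.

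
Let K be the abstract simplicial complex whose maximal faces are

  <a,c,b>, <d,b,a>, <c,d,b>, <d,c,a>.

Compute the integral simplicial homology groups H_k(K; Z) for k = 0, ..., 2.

H_0 ≅ Z,  H_1 = 0,  H_2 ≅ Z.

We work with the vertex ordering a < b < c < d. The simplices of K, each written with vertices in increasing order, are:

  0-simplices (4): a, b, c, d
  1-simplices (6): ab, ac, ad, bc, bd, cd
  2-simplices (4): abc, abd, acd, bcd

Hence C_0 ≅ Z^4, C_1 ≅ Z^6, C_2 ≅ Z^4.

The boundary map ∂_1: C_1 → C_0 sends each edge [p,q] (with p < q) to q − p.
This gives a 4×6 integer matrix of rank 3; reducing to Smith normal form yields diagonal entries (1,1,1).

Boundary ∂_2: C_2 → C_1 maps a triangle to the signed sum of its edges. For instance
  ∂acd = cd − ad + ac,
  ∂bcd = cd − bd + bc.
This gives a 6×4 integer matrix of rank 3; reducing to Smith normal form yields diagonal entries (1,1,1).

Now H_k = ker ∂_k / im ∂_{k+1}, so:

  H_0: rank C_0 − rank ∂_1 = 4 − 3 = 1, and the invariant factors of ∂_1 are all 1, so H_0 = Z.
  H_1: rank ker ∂_1 − rank ∂_2 = (6 − 3) − 3 = 0, and the invariant factors of ∂_2 are all 1, so H_1 = 0.
  H_2: rank ker ∂_2 − rank ∂_3 = (4 − 3) − 0 = 1, and there is no ∂_3, so H_2 = Z.

As a check, the Euler characteristic is 4 − 6 + 4 = 2, which agrees with 1 − 0 + 1 = 2.
(K is a triangulation of the 2-sphere S^2.)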